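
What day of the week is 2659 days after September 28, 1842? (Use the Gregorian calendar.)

Tuesday

First find the weekday of Sep 28, 1842. Doomsday rule: the anchor day for the 1800s is Friday. For year 42: 42÷12 = 3 r 6, and 6÷4 = 1, so 3+6+1 = 10.
Friday + 10 ≡ Monday — that's 1842's doomsday.
In September the doomsday date is Sep 5.
Sep 28 is 23 days after Sep 5; 23 mod 7 = 2, so Monday + 2 = Wednesday.
2659 mod 7 = 6, so 2659 days after a Wednesday is Wednesday + 6 = Tuesday.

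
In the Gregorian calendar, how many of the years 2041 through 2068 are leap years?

7

Multiples of 4 in [2041,2068]: 7.
Of those, multiples of 100: 0 (not leap unless ÷400).
Multiples of 400: 0.
Leap years = 7 − 0 + 0 = 7.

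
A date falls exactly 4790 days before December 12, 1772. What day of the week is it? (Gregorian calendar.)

Dec 12, 1772 is a Saturday.
4790 mod 7 = 2, so 4790 days before a Saturday is Saturday − 2 = Thursday.

Thursday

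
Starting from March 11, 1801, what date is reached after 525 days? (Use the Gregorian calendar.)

August 18, 1802

+365 (one year) → Mar 11, 1802 (160 left).
Mar has 31 days: +21 → Apr 1, 1802 (139 left).
Apr has 30 days: +30 → May 1, 1802 (109 left).
May has 31 days: +31 → Jun 1, 1802 (78 left).
Jun has 30 days: +30 → Jul 1, 1802 (48 left).
Jul has 31 days: +31 → Aug 1, 1802 (17 left).
+17 → Aug 18, 1802.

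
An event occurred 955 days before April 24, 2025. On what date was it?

−365 (one year) → Apr 24, 2024 (590 left).
−366 (one year; includes Feb 29, 2024) → Apr 24, 2023 (224 left).
−24 → Mar 31, 2023 (end of Mar, 31 days; 200 left).
−31 → Feb 28, 2023 (end of Feb, 28 days; 169 left).
−28 → Jan 31, 2023 (end of Jan, 31 days; 141 left).
−31 → Dec 31, 2022 (end of Dec, 31 days; 110 left).
−31 → Nov 30, 2022 (end of Nov, 30 days; 79 left).
−30 → Oct 31, 2022 (end of Oct, 31 days; 49 left).
−31 → Sep 30, 2022 (end of Sep, 30 days; 18 left).
−18 → Sep 12, 2022.

September 12, 2022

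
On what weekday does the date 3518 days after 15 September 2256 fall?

Friday

Sep 15, 2256 is a Monday.
3518 mod 7 = 4, so 3518 days after a Monday is Monday + 4 = Friday.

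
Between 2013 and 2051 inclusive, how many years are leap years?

9

Multiples of 4 in [2013,2051]: 9.
Of those, multiples of 100: 0 (not leap unless ÷400).
Multiples of 400: 0.
Leap years = 9 − 0 + 0 = 9.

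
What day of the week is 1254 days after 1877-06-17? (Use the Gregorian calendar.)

First find the weekday of Jun 17, 1877. Doomsday rule: the anchor day for the 1800s is Friday. For year 77: 77÷12 = 6 r 5, and 5÷4 = 1, so 6+5+1 = 12.
Friday + 12 ≡ Wednesday — that's 1877's doomsday.
In June the doomsday date is Jun 6.
Jun 17 is 11 days after Jun 6; 11 mod 7 = 4, so Wednesday + 4 = Sunday.
1254 mod 7 = 1, so 1254 days after a Sunday is Sunday + 1 = Monday.

Monday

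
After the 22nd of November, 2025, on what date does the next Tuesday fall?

November 25, 2025

Nov 22, 2025 is a Saturday.
From Saturday to the next Tuesday is 3 days.
Nov 22, 2025 + 3 = Nov 25, 2025.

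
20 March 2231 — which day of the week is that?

January 1, 2231 is a Saturday.
Jan 1, 2231 → Feb 1, 2231: 31 days (January has 31).
Feb 1, 2231 → Mar 1, 2231: 28 days (February has 28).
Mar 1, 2231 → Mar 20, 2231: 19 days.
Total: 78 days.
78 mod 7 = 1, so Saturday + 1 = Sunday.

Sunday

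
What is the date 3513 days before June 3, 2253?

−365 (one year) → Jun 3, 2252 (3148 left).
−366 (one year; includes Feb 29, 2252) → Jun 3, 2251 (2782 left).
−365 (one year) → Jun 3, 2250 (2417 left).
−365 (one year) → Jun 3, 2249 (2052 left).
−365 (one year) → Jun 3, 2248 (1687 left).
−366 (one year; includes Feb 29, 2248) → Jun 3, 2247 (1321 left).
−365 (one year) → Jun 3, 2246 (956 left).
−365 (one year) → Jun 3, 2245 (591 left).
−365 (one year) → Jun 3, 2244 (226 left).
−3 → May 31, 2244 (end of May, 31 days; 223 left).
−31 → Apr 30, 2244 (end of Apr, 30 days; 192 left).
−30 → Mar 31, 2244 (end of Mar, 31 days; 162 left).
−31 → Feb 29, 2244 (end of Feb, 29 days; 131 left).
−29 → Jan 31, 2244 (end of Jan, 31 days; 102 left).
−31 → Dec 31, 2243 (end of Dec, 31 days; 71 left).
−31 → Nov 30, 2243 (end of Nov, 30 days; 40 left).
−30 → Oct 31, 2243 (end of Oct, 31 days; 10 left).
−10 → Oct 21, 2243.

October 21, 2243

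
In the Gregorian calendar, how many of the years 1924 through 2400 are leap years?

117

Multiples of 4 in [1924,2400]: 120.
Of those, multiples of 100: 5 (not leap unless ÷400).
Multiples of 400: 2.
Leap years = 120 − 5 + 2 = 117.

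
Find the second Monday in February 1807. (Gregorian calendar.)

February 1, 1807 is a Sunday.
The first Monday is therefore February 2 (1 days later).
The second Monday is 2 + 1×7 = February 9.

February 9, 1807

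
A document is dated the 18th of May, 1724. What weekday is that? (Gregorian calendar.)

Doomsday rule: the anchor day for the 1700s is Sunday. For year 24: 24÷12 = 2 r 0, and 0÷4 = 0, so 2+0+0 = 2.
Sunday + 2 ≡ Tuesday — that's 1724's doomsday.
In May the doomsday date is May 9.
May 18 is 9 days after May 9; 9 mod 7 = 2, so Tuesday + 2 = Thursday.

Thursday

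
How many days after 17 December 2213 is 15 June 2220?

2372

Dec 17, 2213 → Dec 17, 2214: 365 days.
Dec 17, 2214 → Dec 17, 2215: 365 days.
Dec 17, 2215 → Dec 17, 2216: 366 days (Feb 29, 2216 is in that span).
Dec 17, 2216 → Dec 17, 2217: 365 days.
Dec 17, 2217 → Dec 17, 2218: 365 days.
Dec 17, 2218 → Dec 17, 2219: 365 days.
Dec 17, 2219 → Jan 17, 2220: 31 days (December has 31).
Jan 17, 2220 → Feb 17, 2220: 31 days (January has 31).
Feb 17, 2220 → Mar 17, 2220: 29 days (February has 29).
Mar 17, 2220 → Apr 17, 2220: 31 days (March has 31).
Apr 17, 2220 → May 17, 2220: 30 days (April has 30).
May 17, 2220 → Jun 15, 2220: 29 days.
Total: 2372 days.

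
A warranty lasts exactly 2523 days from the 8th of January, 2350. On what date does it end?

December 5, 2356

+365 (one year) → Jan 8, 2351 (2158 left).
+365 (one year) → Jan 8, 2352 (1793 left).
+366 (one year; includes Feb 29, 2352) → Jan 8, 2353 (1427 left).
+365 (one year) → Jan 8, 2354 (1062 left).
+365 (one year) → Jan 8, 2355 (697 left).
+365 (one year) → Jan 8, 2356 (332 left).
Jan has 31 days: +24 → Feb 1, 2356 (308 left).
Feb has 29 days: +29 → Mar 1, 2356 (279 left).
Mar has 31 days: +31 → Apr 1, 2356 (248 left).
Apr has 30 days: +30 → May 1, 2356 (218 left).
May has 31 days: +31 → Jun 1, 2356 (187 left).
Jun has 30 days: +30 → Jul 1, 2356 (157 left).
Jul has 31 days: +31 → Aug 1, 2356 (126 left).
Aug has 31 days: +31 → Sep 1, 2356 (95 left).
Sep has 30 days: +30 → Oct 1, 2356 (65 left).
Oct has 31 days: +31 → Nov 1, 2356 (34 left).
Nov has 30 days: +30 → Dec 1, 2356 (4 left).
+4 → Dec 5, 2356.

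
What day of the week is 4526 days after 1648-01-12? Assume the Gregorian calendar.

First find the weekday of Jan 12, 1648. Doomsday rule: the anchor day for the 1600s is Tuesday. For year 48: 48÷12 = 4 r 0, and 0÷4 = 0, so 4+0+0 = 4.
Tuesday + 4 ≡ Saturday — that's 1648's doomsday.
In January the doomsday date is Jan 4 (1648 is a leap year (divisible by 4)).
Jan 12 is 8 days after Jan 4; 8 mod 7 = 1, so Saturday + 1 = Sunday.
4526 mod 7 = 4, so 4526 days after a Sunday is Sunday + 4 = Thursday.

Thursday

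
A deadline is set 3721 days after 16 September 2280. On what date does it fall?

+365 (one year) → Sep 16, 2281 (3356 left).
+365 (one year) → Sep 16, 2282 (2991 left).
+365 (one year) → Sep 16, 2283 (2626 left).
+366 (one year; includes Feb 29, 2284) → Sep 16, 2284 (2260 left).
+365 (one year) → Sep 16, 2285 (1895 left).
+365 (one year) → Sep 16, 2286 (1530 left).
+365 (one year) → Sep 16, 2287 (1165 left).
+366 (one year; includes Feb 29, 2288) → Sep 16, 2288 (799 left).
+365 (one year) → Sep 16, 2289 (434 left).
+365 (one year) → Sep 16, 2290 (69 left).
Sep has 30 days: +15 → Oct 1, 2290 (54 left).
Oct has 31 days: +31 → Nov 1, 2290 (23 left).
+23 → Nov 24, 2290.

November 24, 2290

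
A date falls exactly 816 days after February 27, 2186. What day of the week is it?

Friday

Feb 27, 2186 is a Monday.
816 mod 7 = 4, so 816 days after a Monday is Monday + 4 = Friday.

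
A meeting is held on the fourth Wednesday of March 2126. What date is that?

March 27, 2126

March 1, 2126 is a Friday.
The first Wednesday is therefore March 6 (5 days later).
The fourth Wednesday is 6 + 3×7 = March 27.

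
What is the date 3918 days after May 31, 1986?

+365 (one year) → May 31, 1987 (3553 left).
+366 (one year; includes Feb 29, 1988) → May 31, 1988 (3187 left).
+365 (one year) → May 31, 1989 (2822 left).
+365 (one year) → May 31, 1990 (2457 left).
+365 (one year) → May 31, 1991 (2092 left).
+366 (one year; includes Feb 29, 1992) → May 31, 1992 (1726 left).
+365 (one year) → May 31, 1993 (1361 left).
+365 (one year) → May 31, 1994 (996 left).
+365 (one year) → May 31, 1995 (631 left).
+366 (one year; includes Feb 29, 1996) → May 31, 1996 (265 left).
May has 31 days: +1 → Jun 1, 1996 (264 left).
Jun has 30 days: +30 → Jul 1, 1996 (234 left).
Jul has 31 days: +31 → Aug 1, 1996 (203 left).
Aug has 31 days: +31 → Sep 1, 1996 (172 left).
Sep has 30 days: +30 → Oct 1, 1996 (142 left).
Oct has 31 days: +31 → Nov 1, 1996 (111 left).
Nov has 30 days: +30 → Dec 1, 1996 (81 left).
Dec has 31 days: +31 → Jan 1, 1997 (50 left).
Jan has 31 days: +31 → Feb 1, 1997 (19 left).
+19 → Feb 20, 1997.

February 20, 1997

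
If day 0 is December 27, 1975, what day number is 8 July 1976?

Dec 27, 1975 → Jan 27, 1976: 31 days (December has 31).
Jan 27, 1976 → Feb 27, 1976: 31 days (January has 31).
Feb 27, 1976 → Mar 27, 1976: 29 days (February has 29).
Mar 27, 1976 → Apr 27, 1976: 31 days (March has 31).
Apr 27, 1976 → May 27, 1976: 30 days (April has 30).
May 27, 1976 → Jun 27, 1976: 31 days (May has 31).
Jun 27, 1976 → Jul 8, 1976: 11 days.
Total: 194 days.

194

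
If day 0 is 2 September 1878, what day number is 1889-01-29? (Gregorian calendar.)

3802

Sep 2, 1878 → Sep 2, 1879: 365 days.
Sep 2, 1879 → Sep 2, 1880: 366 days (Feb 29, 1880 is in that span).
Sep 2, 1880 → Sep 2, 1881: 365 days.
Sep 2, 1881 → Sep 2, 1882: 365 days.
Sep 2, 1882 → Sep 2, 1883: 365 days.
Sep 2, 1883 → Sep 2, 1884: 366 days (Feb 29, 1884 is in that span).
Sep 2, 1884 → Sep 2, 1885: 365 days.
Sep 2, 1885 → Sep 2, 1886: 365 days.
Sep 2, 1886 → Sep 2, 1887: 365 days.
Sep 2, 1887 → Sep 2, 1888: 366 days (Feb 29, 1888 is in that span).
Sep 2, 1888 → Oct 2, 1888: 30 days (September has 30).
Oct 2, 1888 → Nov 2, 1888: 31 days (October has 31).
Nov 2, 1888 → Dec 2, 1888: 30 days (November has 30).
Dec 2, 1888 → Jan 2, 1889: 31 days (December has 31).
Jan 2, 1889 → Jan 29, 1889: 27 days.
Total: 3802 days.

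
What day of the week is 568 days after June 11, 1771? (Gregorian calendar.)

Jun 11, 1771 is a Tuesday.
568 mod 7 = 1, so 568 days after a Tuesday is Tuesday + 1 = Wednesday.

Wednesday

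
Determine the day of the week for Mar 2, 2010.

Tuesday

January 1, 2010 is a Friday.
Jan 1, 2010 → Feb 1, 2010: 31 days (January has 31).
Feb 1, 2010 → Mar 1, 2010: 28 days (February has 28).
Mar 1, 2010 → Mar 2, 2010: 1 days.
Total: 60 days.
60 mod 7 = 4, so Friday + 4 = Tuesday.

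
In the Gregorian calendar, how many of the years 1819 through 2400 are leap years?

Multiples of 4 in [1819,2400]: 146.
Of those, multiples of 100: 6 (not leap unless ÷400).
Multiples of 400: 2.
Leap years = 146 − 6 + 2 = 142.

142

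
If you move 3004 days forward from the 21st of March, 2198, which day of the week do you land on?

First find the weekday of Mar 21, 2198. Doomsday rule: the anchor day for the 2100s is Sunday. For year 98: 98÷12 = 8 r 2, and 2÷4 = 0, so 8+2+0 = 10.
Sunday + 10 ≡ Wednesday — that's 2198's doomsday.
In March the doomsday date is Mar 14.
Mar 21 is 7 days after Mar 14; 7 mod 7 = 0, so Wednesday + 0 = Wednesday.
3004 mod 7 = 1, so 3004 days after a Wednesday is Wednesday + 1 = Thursday.

Thursday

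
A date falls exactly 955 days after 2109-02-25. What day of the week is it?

Thursday

First find the weekday of Feb 25, 2109. Doomsday rule: the anchor day for the 2100s is Sunday. For year 09: 9÷12 = 0 r 9, and 9÷4 = 2, so 0+9+2 = 11.
Sunday + 11 ≡ Thursday — that's 2109's doomsday.
In February the doomsday date is Feb 28 (2109 is not a leap year).
Feb 25 is 3 days before Feb 28; 3 mod 7 = 3, so Thursday − 3 = Monday.
955 mod 7 = 3, so 955 days after a Monday is Monday + 3 = Thursday.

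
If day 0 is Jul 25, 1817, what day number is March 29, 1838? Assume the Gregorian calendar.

Jul 25, 1817 → Jul 25, 1818: 365 days.
Jul 25, 1818 → Jul 25, 1819: 365 days.
Jul 25, 1819 → Jul 25, 1820: 366 days (Feb 29, 1820 is in that span).
Jul 25, 1820 → Jul 25, 1821: 365 days.
Jul 25, 1821 → Jul 25, 1822: 365 days.
Jul 25, 1822 → Jul 25, 1823: 365 days.
Jul 25, 1823 → Jul 25, 1824: 366 days (Feb 29, 1824 is in that span).
Jul 25, 1824 → Jul 25, 1825: 365 days.
Jul 25, 1825 → Jul 25, 1826: 365 days.
Jul 25, 1826 → Jul 25, 1827: 365 days.
Jul 25, 1827 → Jul 25, 1828: 366 days (Feb 29, 1828 is in that span).
Jul 25, 1828 → Jul 25, 1829: 365 days.
Jul 25, 1829 → Jul 25, 1830: 365 days.
Jul 25, 1830 → Jul 25, 1831: 365 days.
Jul 25, 1831 → Jul 25, 1832: 366 days (Feb 29, 1832 is in that span).
Jul 25, 1832 → Jul 25, 1833: 365 days.
Jul 25, 1833 → Jul 25, 1834: 365 days.
Jul 25, 1834 → Jul 25, 1835: 365 days.
Jul 25, 1835 → Jul 25, 1836: 366 days (Feb 29, 1836 is in that span).
Jul 25, 1836 → Jul 25, 1837: 365 days.
Jul 25, 1837 → Aug 25, 1837: 31 days (July has 31).
Aug 25, 1837 → Sep 25, 1837: 31 days (August has 31).
Sep 25, 1837 → Oct 25, 1837: 30 days (September has 30).
Oct 25, 1837 → Nov 25, 1837: 31 days (October has 31).
Nov 25, 1837 → Dec 25, 1837: 30 days (November has 30).
Dec 25, 1837 → Jan 25, 1838: 31 days (December has 31).
Jan 25, 1838 → Feb 25, 1838: 31 days (January has 31).
Feb 25, 1838 → Mar 25, 1838: 28 days (February has 28).
Mar 25, 1838 → Mar 29, 1838: 4 days.
Total: 7552 days.

7552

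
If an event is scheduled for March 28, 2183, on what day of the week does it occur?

Friday

Doomsday rule: the anchor day for the 2100s is Sunday. For year 83: 83÷12 = 6 r 11, and 11÷4 = 2, so 6+11+2 = 19.
Sunday + 19 ≡ Friday — that's 2183's doomsday.
In March the doomsday date is Mar 14.
Mar 28 is 14 days after Mar 14; 14 mod 7 = 0, so Friday + 0 = Friday.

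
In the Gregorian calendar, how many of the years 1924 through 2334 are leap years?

100

Multiples of 4 in [1924,2334]: 103.
Of those, multiples of 100: 4 (not leap unless ÷400).
Multiples of 400: 1.
Leap years = 103 − 4 + 1 = 100.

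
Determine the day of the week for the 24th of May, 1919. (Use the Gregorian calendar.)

Saturday

Doomsday rule: the anchor day for the 1900s is Wednesday. For year 19: 19÷12 = 1 r 7, and 7÷4 = 1, so 1+7+1 = 9.
Wednesday + 9 ≡ Friday — that's 1919's doomsday.
In May the doomsday date is May 9.
May 24 is 15 days after May 9; 15 mod 7 = 1, so Friday + 1 = Saturday.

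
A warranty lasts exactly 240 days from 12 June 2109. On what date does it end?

Jun has 30 days: +19 → Jul 1, 2109 (221 left).
Jul has 31 days: +31 → Aug 1, 2109 (190 left).
Aug has 31 days: +31 → Sep 1, 2109 (159 left).
Sep has 30 days: +30 → Oct 1, 2109 (129 left).
Oct has 31 days: +31 → Nov 1, 2109 (98 left).
Nov has 30 days: +30 → Dec 1, 2109 (68 left).
Dec has 31 days: +31 → Jan 1, 2110 (37 left).
Jan has 31 days: +31 → Feb 1, 2110 (6 left).
+6 → Feb 7, 2110.

February 7, 2110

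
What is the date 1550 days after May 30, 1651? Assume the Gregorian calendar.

+366 (one year; includes Feb 29, 1652) → May 30, 1652 (1184 left).
+365 (one year) → May 30, 1653 (819 left).
+365 (one year) → May 30, 1654 (454 left).
+365 (one year) → May 30, 1655 (89 left).
May has 31 days: +2 → Jun 1, 1655 (87 left).
Jun has 30 days: +30 → Jul 1, 1655 (57 left).
Jul has 31 days: +31 → Aug 1, 1655 (26 left).
+26 → Aug 27, 1655.

August 27, 1655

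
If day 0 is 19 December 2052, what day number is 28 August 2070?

6461

Dec 19, 2052 → Dec 19, 2053: 365 days.
Dec 19, 2053 → Dec 19, 2054: 365 days.
Dec 19, 2054 → Dec 19, 2055: 365 days.
Dec 19, 2055 → Dec 19, 2056: 366 days (Feb 29, 2056 is in that span).
Dec 19, 2056 → Dec 19, 2057: 365 days.
Dec 19, 2057 → Dec 19, 2058: 365 days.
Dec 19, 2058 → Dec 19, 2059: 365 days.
Dec 19, 2059 → Dec 19, 2060: 366 days (Feb 29, 2060 is in that span).
Dec 19, 2060 → Dec 19, 2061: 365 days.
Dec 19, 2061 → Dec 19, 2062: 365 days.
Dec 19, 2062 → Dec 19, 2063: 365 days.
Dec 19, 2063 → Dec 19, 2064: 366 days (Feb 29, 2064 is in that span).
Dec 19, 2064 → Dec 19, 2065: 365 days.
Dec 19, 2065 → Dec 19, 2066: 365 days.
Dec 19, 2066 → Dec 19, 2067: 365 days.
Dec 19, 2067 → Dec 19, 2068: 366 days (Feb 29, 2068 is in that span).
Dec 19, 2068 → Dec 19, 2069: 365 days.
Dec 19, 2069 → Jan 19, 2070: 31 days (December has 31).
Jan 19, 2070 → Feb 19, 2070: 31 days (January has 31).
Feb 19, 2070 → Mar 19, 2070: 28 days (February has 28).
Mar 19, 2070 → Apr 19, 2070: 31 days (March has 31).
Apr 19, 2070 → May 19, 2070: 30 days (April has 30).
May 19, 2070 → Jun 19, 2070: 31 days (May has 31).
Jun 19, 2070 → Jul 19, 2070: 30 days (June has 30).
Jul 19, 2070 → Aug 19, 2070: 31 days (July has 31).
Aug 19, 2070 → Aug 28, 2070: 9 days.
Total: 6461 days.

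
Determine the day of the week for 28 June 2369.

Doomsday rule: the anchor day for the 2300s is Wednesday. For year 69: 69÷12 = 5 r 9, and 9÷4 = 2, so 5+9+2 = 16.
Wednesday + 16 ≡ Friday — that's 2369's doomsday.
In June the doomsday date is Jun 6.
Jun 28 is 22 days after Jun 6; 22 mod 7 = 1, so Friday + 1 = Saturday.

Saturday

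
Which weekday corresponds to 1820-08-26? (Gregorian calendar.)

Doomsday rule: the anchor day for the 1800s is Friday. For year 20: 20÷12 = 1 r 8, and 8÷4 = 2, so 1+8+2 = 11.
Friday + 11 ≡ Tuesday — that's 1820's doomsday.
In August the doomsday date is Aug 8.
Aug 26 is 18 days after Aug 8; 18 mod 7 = 4, so Tuesday + 4 = Saturday.

Saturday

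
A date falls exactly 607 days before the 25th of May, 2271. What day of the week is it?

Saturday

May 25, 2271 is a Thursday.
607 mod 7 = 5, so 607 days before a Thursday is Thursday − 5 = Saturday.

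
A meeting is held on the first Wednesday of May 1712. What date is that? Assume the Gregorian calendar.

May 4, 1712

May 1, 1712 is a Sunday.
The first Wednesday is therefore May 4 (3 days later).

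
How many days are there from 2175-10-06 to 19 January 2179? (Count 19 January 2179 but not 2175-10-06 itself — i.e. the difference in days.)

Oct 6, 2175 → Oct 6, 2176: 366 days (Feb 29, 2176 is in that span).
Oct 6, 2176 → Oct 6, 2177: 365 days.
Oct 6, 2177 → Oct 6, 2178: 365 days.
Oct 6, 2178 → Nov 6, 2178: 31 days (October has 31).
Nov 6, 2178 → Dec 6, 2178: 30 days (November has 30).
Dec 6, 2178 → Jan 6, 2179: 31 days (December has 31).
Jan 6, 2179 → Jan 19, 2179: 13 days.
Total: 1201 days.

1201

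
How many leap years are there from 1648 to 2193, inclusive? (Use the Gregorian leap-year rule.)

Multiples of 4 in [1648,2193]: 137.
Of those, multiples of 100: 5 (not leap unless ÷400).
Multiples of 400: 1.
Leap years = 137 − 5 + 1 = 133.

133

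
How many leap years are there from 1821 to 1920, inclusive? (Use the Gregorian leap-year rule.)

24

Multiples of 4 in [1821,1920]: 25.
Of those, multiples of 100: 1 (not leap unless ÷400).
Multiples of 400: 0.
Leap years = 25 − 1 + 0 = 24.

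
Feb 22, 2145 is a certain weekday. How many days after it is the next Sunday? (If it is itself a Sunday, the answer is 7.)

Feb 22, 2145 is a Monday.
From Monday to the next Sunday is 6 days.

6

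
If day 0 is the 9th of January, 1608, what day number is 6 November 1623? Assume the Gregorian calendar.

5780

Jan 9, 1608 → Jan 9, 1609: 366 days (Feb 29, 1608 is in that span).
Jan 9, 1609 → Jan 9, 1610: 365 days.
Jan 9, 1610 → Jan 9, 1611: 365 days.
Jan 9, 1611 → Jan 9, 1612: 365 days.
Jan 9, 1612 → Jan 9, 1613: 366 days (Feb 29, 1612 is in that span).
Jan 9, 1613 → Jan 9, 1614: 365 days.
Jan 9, 1614 → Jan 9, 1615: 365 days.
Jan 9, 1615 → Jan 9, 1616: 365 days.
Jan 9, 1616 → Jan 9, 1617: 366 days (Feb 29, 1616 is in that span).
Jan 9, 1617 → Jan 9, 1618: 365 days.
Jan 9, 1618 → Jan 9, 1619: 365 days.
Jan 9, 1619 → Jan 9, 1620: 365 days.
Jan 9, 1620 → Jan 9, 1621: 366 days (Feb 29, 1620 is in that span).
Jan 9, 1621 → Jan 9, 1622: 365 days.
Jan 9, 1622 → Jan 9, 1623: 365 days.
Jan 9, 1623 → Feb 9, 1623: 31 days (January has 31).
Feb 9, 1623 → Mar 9, 1623: 28 days (February has 28).
Mar 9, 1623 → Apr 9, 1623: 31 days (March has 31).
Apr 9, 1623 → May 9, 1623: 30 days (April has 30).
May 9, 1623 → Jun 9, 1623: 31 days (May has 31).
Jun 9, 1623 → Jul 9, 1623: 30 days (June has 30).
Jul 9, 1623 → Aug 9, 1623: 31 days (July has 31).
Aug 9, 1623 → Sep 9, 1623: 31 days (August has 31).
Sep 9, 1623 → Oct 9, 1623: 30 days (September has 30).
Oct 9, 1623 → Nov 6, 1623: 28 days.
Total: 5780 days.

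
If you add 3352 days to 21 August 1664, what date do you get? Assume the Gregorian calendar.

+365 (one year) → Aug 21, 1665 (2987 left).
+365 (one year) → Aug 21, 1666 (2622 left).
+365 (one year) → Aug 21, 1667 (2257 left).
+366 (one year; includes Feb 29, 1668) → Aug 21, 1668 (1891 left).
+365 (one year) → Aug 21, 1669 (1526 left).
+365 (one year) → Aug 21, 1670 (1161 left).
+365 (one year) → Aug 21, 1671 (796 left).
+366 (one year; includes Feb 29, 1672) → Aug 21, 1672 (430 left).
+365 (one year) → Aug 21, 1673 (65 left).
Aug has 31 days: +11 → Sep 1, 1673 (54 left).
Sep has 30 days: +30 → Oct 1, 1673 (24 left).
+24 → Oct 25, 1673.

October 25, 1673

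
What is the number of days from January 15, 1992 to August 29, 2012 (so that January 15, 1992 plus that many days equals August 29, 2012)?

Jan 15, 1992 → Jan 15, 1993: 366 days (Feb 29, 1992 is in that span).
Jan 15, 1993 → Jan 15, 1994: 365 days.
Jan 15, 1994 → Jan 15, 1995: 365 days.
Jan 15, 1995 → Jan 15, 1996: 365 days.
Jan 15, 1996 → Jan 15, 1997: 366 days (Feb 29, 1996 is in that span).
Jan 15, 1997 → Jan 15, 1998: 365 days.
Jan 15, 1998 → Jan 15, 1999: 365 days.
Jan 15, 1999 → Jan 15, 2000: 365 days.
Jan 15, 2000 → Jan 15, 2001: 366 days (Feb 29, 2000 is in that span).
Jan 15, 2001 → Jan 15, 2002: 365 days.
Jan 15, 2002 → Jan 15, 2003: 365 days.
Jan 15, 2003 → Jan 15, 2004: 365 days.
Jan 15, 2004 → Jan 15, 2005: 366 days (Feb 29, 2004 is in that span).
Jan 15, 2005 → Jan 15, 2006: 365 days.
Jan 15, 2006 → Jan 15, 2007: 365 days.
Jan 15, 2007 → Jan 15, 2008: 365 days.
Jan 15, 2008 → Jan 15, 2009: 366 days (Feb 29, 2008 is in that span).
Jan 15, 2009 → Jan 15, 2010: 365 days.
Jan 15, 2010 → Jan 15, 2011: 365 days.
Jan 15, 2011 → Jan 15, 2012: 365 days.
Jan 15, 2012 → Feb 15, 2012: 31 days (January has 31).
Feb 15, 2012 → Mar 15, 2012: 29 days (February has 29).
Mar 15, 2012 → Apr 15, 2012: 31 days (March has 31).
Apr 15, 2012 → May 15, 2012: 30 days (April has 30).
May 15, 2012 → Jun 15, 2012: 31 days (May has 31).
Jun 15, 2012 → Jul 15, 2012: 30 days (June has 30).
Jul 15, 2012 → Aug 15, 2012: 31 days (July has 31).
Aug 15, 2012 → Aug 29, 2012: 14 days.
Total: 7532 days.

7532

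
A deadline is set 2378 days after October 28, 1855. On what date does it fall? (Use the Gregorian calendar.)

+366 (one year; includes Feb 29, 1856) → Oct 28, 1856 (2012 left).
+365 (one year) → Oct 28, 1857 (1647 left).
+365 (one year) → Oct 28, 1858 (1282 left).
+365 (one year) → Oct 28, 1859 (917 left).
+366 (one year; includes Feb 29, 1860) → Oct 28, 1860 (551 left).
+365 (one year) → Oct 28, 1861 (186 left).
Oct has 31 days: +4 → Nov 1, 1861 (182 left).
Nov has 30 days: +30 → Dec 1, 1861 (152 left).
Dec has 31 days: +31 → Jan 1, 1862 (121 left).
Jan has 31 days: +31 → Feb 1, 1862 (90 left).
Feb has 28 days: +28 → Mar 1, 1862 (62 left).
Mar has 31 days: +31 → Apr 1, 1862 (31 left).
Apr has 30 days: +30 → May 1, 1862 (1 left).
+1 → May 2, 1862.

May 2, 1862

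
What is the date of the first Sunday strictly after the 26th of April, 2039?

May 1, 2039

Apr 26, 2039 is a Tuesday.
From Tuesday to the next Sunday is 5 days.
Apr 26, 2039 + 5 = May 1, 2039.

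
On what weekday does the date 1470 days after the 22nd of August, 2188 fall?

Friday

First find the weekday of Aug 22, 2188. Doomsday rule: the anchor day for the 2100s is Sunday. For year 88: 88÷12 = 7 r 4, and 4÷4 = 1, so 7+4+1 = 12.
Sunday + 12 ≡ Friday — that's 2188's doomsday.
In August the doomsday date is Aug 8.
Aug 22 is 14 days after Aug 8; 14 mod 7 = 0, so Friday + 0 = Friday.
1470 mod 7 = 0, so 1470 days after a Friday is Friday + 0 = Friday.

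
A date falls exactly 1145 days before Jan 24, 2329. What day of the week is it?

Sunday

First find the weekday of Jan 24, 2329. Doomsday rule: the anchor day for the 2300s is Wednesday. For year 29: 29÷12 = 2 r 5, and 5÷4 = 1, so 2+5+1 = 8.
Wednesday + 8 ≡ Thursday — that's 2329's doomsday.
In January the doomsday date is Jan 3 (2329 is not a leap year).
Jan 24 is 21 days after Jan 3; 21 mod 7 = 0, so Thursday + 0 = Thursday.
1145 mod 7 = 4, so 1145 days before a Thursday is Thursday − 4 = Sunday.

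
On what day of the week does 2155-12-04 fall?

Thursday

Doomsday rule: the anchor day for the 2100s is Sunday. For year 55: 55÷12 = 4 r 7, and 7÷4 = 1, so 4+7+1 = 12.
Sunday + 12 ≡ Friday — that's 2155's doomsday.
In December the doomsday date is Dec 12.
Dec 4 is 8 days before Dec 12; 8 mod 7 = 1, so Friday − 1 = Thursday.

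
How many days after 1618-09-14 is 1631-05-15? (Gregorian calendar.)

4626

Sep 14, 1618 → Sep 14, 1619: 365 days.
Sep 14, 1619 → Sep 14, 1620: 366 days (Feb 29, 1620 is in that span).
Sep 14, 1620 → Sep 14, 1621: 365 days.
Sep 14, 1621 → Sep 14, 1622: 365 days.
Sep 14, 1622 → Sep 14, 1623: 365 days.
Sep 14, 1623 → Sep 14, 1624: 366 days (Feb 29, 1624 is in that span).
Sep 14, 1624 → Sep 14, 1625: 365 days.
Sep 14, 1625 → Sep 14, 1626: 365 days.
Sep 14, 1626 → Sep 14, 1627: 365 days.
Sep 14, 1627 → Sep 14, 1628: 366 days (Feb 29, 1628 is in that span).
Sep 14, 1628 → Sep 14, 1629: 365 days.
Sep 14, 1629 → Sep 14, 1630: 365 days.
Sep 14, 1630 → Oct 14, 1630: 30 days (September has 30).
Oct 14, 1630 → Nov 14, 1630: 31 days (October has 31).
Nov 14, 1630 → Dec 14, 1630: 30 days (November has 30).
Dec 14, 1630 → Jan 14, 1631: 31 days (December has 31).
Jan 14, 1631 → Feb 14, 1631: 31 days (January has 31).
Feb 14, 1631 → Mar 14, 1631: 28 days (February has 28).
Mar 14, 1631 → Apr 14, 1631: 31 days (March has 31).
Apr 14, 1631 → May 14, 1631: 30 days (April has 30).
May 14, 1631 → May 15, 1631: 1 days.
Total: 4626 days.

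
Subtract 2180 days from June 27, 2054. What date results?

July 8, 2048

−365 (one year) → Jun 27, 2053 (1815 left).
−365 (one year) → Jun 27, 2052 (1450 left).
−366 (one year; includes Feb 29, 2052) → Jun 27, 2051 (1084 left).
−365 (one year) → Jun 27, 2050 (719 left).
−365 (one year) → Jun 27, 2049 (354 left).
−27 → May 31, 2049 (end of May, 31 days; 327 left).
−31 → Apr 30, 2049 (end of Apr, 30 days; 296 left).
−30 → Mar 31, 2049 (end of Mar, 31 days; 266 left).
−31 → Feb 28, 2049 (end of Feb, 28 days; 235 left).
−28 → Jan 31, 2049 (end of Jan, 31 days; 207 left).
−31 → Dec 31, 2048 (end of Dec, 31 days; 176 left).
−31 → Nov 30, 2048 (end of Nov, 30 days; 145 left).
−30 → Oct 31, 2048 (end of Oct, 31 days; 115 left).
−31 → Sep 30, 2048 (end of Sep, 30 days; 84 left).
−30 → Aug 31, 2048 (end of Aug, 31 days; 54 left).
−31 → Jul 31, 2048 (end of Jul, 31 days; 23 left).
−23 → Jul 8, 2048.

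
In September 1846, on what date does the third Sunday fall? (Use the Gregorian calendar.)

September 1, 1846 is a Tuesday.
The first Sunday is therefore September 6 (5 days later).
The third Sunday is 6 + 2×7 = September 20.

September 20, 1846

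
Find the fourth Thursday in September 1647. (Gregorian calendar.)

September 1, 1647 is a Sunday.
The first Thursday is therefore September 5 (4 days later).
The fourth Thursday is 5 + 3×7 = September 26.

September 26, 1647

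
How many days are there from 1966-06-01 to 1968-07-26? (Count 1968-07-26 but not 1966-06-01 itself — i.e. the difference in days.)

786

Jun 1, 1966 → Jun 1, 1967: 365 days.
Jun 1, 1967 → Jun 1, 1968: 366 days (Feb 29, 1968 is in that span).
Jun 1, 1968 → Jul 1, 1968: 30 days (June has 30).
Jul 1, 1968 → Jul 26, 1968: 25 days.
Total: 786 days.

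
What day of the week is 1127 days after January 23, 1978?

Monday

First find the weekday of Jan 23, 1978. Doomsday rule: the anchor day for the 1900s is Wednesday. For year 78: 78÷12 = 6 r 6, and 6÷4 = 1, so 6+6+1 = 13.
Wednesday + 13 ≡ Tuesday — that's 1978's doomsday.
In January the doomsday date is Jan 3 (1978 is not a leap year).
Jan 23 is 20 days after Jan 3; 20 mod 7 = 6, so Tuesday + 6 = Monday.
1127 mod 7 = 0, so 1127 days after a Monday is Monday + 0 = Monday.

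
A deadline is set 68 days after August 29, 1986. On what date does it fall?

Aug has 31 days: +3 → Sep 1, 1986 (65 left).
Sep has 30 days: +30 → Oct 1, 1986 (35 left).
Oct has 31 days: +31 → Nov 1, 1986 (4 left).
+4 → Nov 5, 1986.

November 5, 1986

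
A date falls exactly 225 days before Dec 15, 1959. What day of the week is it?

Monday

First find the weekday of Dec 15, 1959. Doomsday rule: the anchor day for the 1900s is Wednesday. For year 59: 59÷12 = 4 r 11, and 11÷4 = 2, so 4+11+2 = 17.
Wednesday + 17 ≡ Saturday — that's 1959's doomsday.
In December the doomsday date is Dec 12.
Dec 15 is 3 days after Dec 12; 3 mod 7 = 3, so Saturday + 3 = Tuesday.
225 mod 7 = 1, so 225 days before a Tuesday is Tuesday − 1 = Monday.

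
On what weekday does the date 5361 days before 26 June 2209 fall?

Jun 26, 2209 is a Monday.
5361 mod 7 = 6, so 5361 days before a Monday is Monday − 6 = Tuesday.

Tuesday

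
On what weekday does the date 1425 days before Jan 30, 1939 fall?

First find the weekday of Jan 30, 1939. Doomsday rule: the anchor day for the 1900s is Wednesday. For year 39: 39÷12 = 3 r 3, and 3÷4 = 0, so 3+3+0 = 6.
Wednesday + 6 ≡ Tuesday — that's 1939's doomsday.
In January the doomsday date is Jan 3 (1939 is not a leap year).
Jan 30 is 27 days after Jan 3; 27 mod 7 = 6, so Tuesday + 6 = Monday.
1425 mod 7 = 4, so 1425 days before a Monday is Monday − 4 = Thursday.

Thursday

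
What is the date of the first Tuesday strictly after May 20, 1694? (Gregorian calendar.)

May 25, 1694

May 20, 1694 is a Thursday.
From Thursday to the next Tuesday is 5 days.
May 20, 1694 + 5 = May 25, 1694.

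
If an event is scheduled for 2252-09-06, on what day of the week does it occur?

Monday

Doomsday rule: the anchor day for the 2200s is Friday. For year 52: 52÷12 = 4 r 4, and 4÷4 = 1, so 4+4+1 = 9.
Friday + 9 ≡ Sunday — that's 2252's doomsday.
In September the doomsday date is Sep 5.
Sep 6 is 1 day after Sep 5; 1 mod 7 = 1, so Sunday + 1 = Monday.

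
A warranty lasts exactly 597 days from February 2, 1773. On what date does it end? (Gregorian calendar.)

September 22, 1774

+365 (one year) → Feb 2, 1774 (232 left).
Feb has 28 days: +27 → Mar 1, 1774 (205 left).
Mar has 31 days: +31 → Apr 1, 1774 (174 left).
Apr has 30 days: +30 → May 1, 1774 (144 left).
May has 31 days: +31 → Jun 1, 1774 (113 left).
Jun has 30 days: +30 → Jul 1, 1774 (83 left).
Jul has 31 days: +31 → Aug 1, 1774 (52 left).
Aug has 31 days: +31 → Sep 1, 1774 (21 left).
+21 → Sep 22, 1774.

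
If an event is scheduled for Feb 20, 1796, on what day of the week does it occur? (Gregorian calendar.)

Doomsday rule: the anchor day for the 1700s is Sunday. For year 96: 96÷12 = 8 r 0, and 0÷4 = 0, so 8+0+0 = 8.
Sunday + 8 ≡ Monday — that's 1796's doomsday.
In February the doomsday date is Feb 29 (1796 is a leap year (divisible by 4)).
Feb 20 is 9 days before Feb 29; 9 mod 7 = 2, so Monday − 2 = Saturday.

Saturday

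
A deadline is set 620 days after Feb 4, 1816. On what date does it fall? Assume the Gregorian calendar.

October 16, 1817

+366 (one year; includes Feb 29, 1816) → Feb 4, 1817 (254 left).
Feb has 28 days: +25 → Mar 1, 1817 (229 left).
Mar has 31 days: +31 → Apr 1, 1817 (198 left).
Apr has 30 days: +30 → May 1, 1817 (168 left).
May has 31 days: +31 → Jun 1, 1817 (137 left).
Jun has 30 days: +30 → Jul 1, 1817 (107 left).
Jul has 31 days: +31 → Aug 1, 1817 (76 left).
Aug has 31 days: +31 → Sep 1, 1817 (45 left).
Sep has 30 days: +30 → Oct 1, 1817 (15 left).
+15 → Oct 16, 1817.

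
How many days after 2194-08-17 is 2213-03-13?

6782

Aug 17, 2194 → Aug 17, 2195: 365 days.
Aug 17, 2195 → Aug 17, 2196: 366 days (Feb 29, 2196 is in that span).
Aug 17, 2196 → Aug 17, 2197: 365 days.
Aug 17, 2197 → Aug 17, 2198: 365 days.
Aug 17, 2198 → Aug 17, 2199: 365 days.
Aug 17, 2199 → Aug 17, 2200: 365 days.
Aug 17, 2200 → Aug 17, 2201: 365 days.
Aug 17, 2201 → Aug 17, 2202: 365 days.
Aug 17, 2202 → Aug 17, 2203: 365 days.
Aug 17, 2203 → Aug 17, 2204: 366 days (Feb 29, 2204 is in that span).
Aug 17, 2204 → Aug 17, 2205: 365 days.
Aug 17, 2205 → Aug 17, 2206: 365 days.
Aug 17, 2206 → Aug 17, 2207: 365 days.
Aug 17, 2207 → Aug 17, 2208: 366 days (Feb 29, 2208 is in that span).
Aug 17, 2208 → Aug 17, 2209: 365 days.
Aug 17, 2209 → Aug 17, 2210: 365 days.
Aug 17, 2210 → Aug 17, 2211: 365 days.
Aug 17, 2211 → Aug 17, 2212: 366 days (Feb 29, 2212 is in that span).
Aug 17, 2212 → Sep 17, 2212: 31 days (August has 31).
Sep 17, 2212 → Oct 17, 2212: 30 days (September has 30).
Oct 17, 2212 → Nov 17, 2212: 31 days (October has 31).
Nov 17, 2212 → Dec 17, 2212: 30 days (November has 30).
Dec 17, 2212 → Jan 17, 2213: 31 days (December has 31).
Jan 17, 2213 → Feb 17, 2213: 31 days (January has 31).
Feb 17, 2213 → Mar 13, 2213: 24 days.
Total: 6782 days.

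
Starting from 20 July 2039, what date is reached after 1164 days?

September 26, 2042

+366 (one year; includes Feb 29, 2040) → Jul 20, 2040 (798 left).
+365 (one year) → Jul 20, 2041 (433 left).
+365 (one year) → Jul 20, 2042 (68 left).
Jul has 31 days: +12 → Aug 1, 2042 (56 left).
Aug has 31 days: +31 → Sep 1, 2042 (25 left).
+25 → Sep 26, 2042.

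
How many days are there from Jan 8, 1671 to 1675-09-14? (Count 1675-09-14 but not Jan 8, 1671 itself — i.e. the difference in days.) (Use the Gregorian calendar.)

Jan 8, 1671 → Jan 8, 1672: 365 days.
Jan 8, 1672 → Jan 8, 1673: 366 days (Feb 29, 1672 is in that span).
Jan 8, 1673 → Jan 8, 1674: 365 days.
Jan 8, 1674 → Jan 8, 1675: 365 days.
Jan 8, 1675 → Feb 8, 1675: 31 days (January has 31).
Feb 8, 1675 → Mar 8, 1675: 28 days (February has 28).
Mar 8, 1675 → Apr 8, 1675: 31 days (March has 31).
Apr 8, 1675 → May 8, 1675: 30 days (April has 30).
May 8, 1675 → Jun 8, 1675: 31 days (May has 31).
Jun 8, 1675 → Jul 8, 1675: 30 days (June has 30).
Jul 8, 1675 → Aug 8, 1675: 31 days (July has 31).
Aug 8, 1675 → Sep 8, 1675: 31 days (August has 31).
Sep 8, 1675 → Sep 14, 1675: 6 days.
Total: 1710 days.

1710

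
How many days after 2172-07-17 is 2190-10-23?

6672

Jul 17, 2172 → Jul 17, 2173: 365 days.
Jul 17, 2173 → Jul 17, 2174: 365 days.
Jul 17, 2174 → Jul 17, 2175: 365 days.
Jul 17, 2175 → Jul 17, 2176: 366 days (Feb 29, 2176 is in that span).
Jul 17, 2176 → Jul 17, 2177: 365 days.
Jul 17, 2177 → Jul 17, 2178: 365 days.
Jul 17, 2178 → Jul 17, 2179: 365 days.
Jul 17, 2179 → Jul 17, 2180: 366 days (Feb 29, 2180 is in that span).
Jul 17, 2180 → Jul 17, 2181: 365 days.
Jul 17, 2181 → Jul 17, 2182: 365 days.
Jul 17, 2182 → Jul 17, 2183: 365 days.
Jul 17, 2183 → Jul 17, 2184: 366 days (Feb 29, 2184 is in that span).
Jul 17, 2184 → Jul 17, 2185: 365 days.
Jul 17, 2185 → Jul 17, 2186: 365 days.
Jul 17, 2186 → Jul 17, 2187: 365 days.
Jul 17, 2187 → Jul 17, 2188: 366 days (Feb 29, 2188 is in that span).
Jul 17, 2188 → Jul 17, 2189: 365 days.
Jul 17, 2189 → Jul 17, 2190: 365 days.
Jul 17, 2190 → Aug 17, 2190: 31 days (July has 31).
Aug 17, 2190 → Sep 17, 2190: 31 days (August has 31).
Sep 17, 2190 → Oct 17, 2190: 30 days (September has 30).
Oct 17, 2190 → Oct 23, 2190: 6 days.
Total: 6672 days.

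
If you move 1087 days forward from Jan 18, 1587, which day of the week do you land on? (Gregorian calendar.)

First find the weekday of Jan 18, 1587. Doomsday rule: the anchor day for the 1500s is Wednesday. For year 87: 87÷12 = 7 r 3, and 3÷4 = 0, so 7+3+0 = 10.
Wednesday + 10 ≡ Saturday — that's 1587's doomsday.
In January the doomsday date is Jan 3 (1587 is not a leap year).
Jan 18 is 15 days after Jan 3; 15 mod 7 = 1, so Saturday + 1 = Sunday.
1087 mod 7 = 2, so 1087 days after a Sunday is Sunday + 2 = Tuesday.

Tuesday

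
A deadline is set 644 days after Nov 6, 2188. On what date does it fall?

+365 (one year) → Nov 6, 2189 (279 left).
Nov has 30 days: +25 → Dec 1, 2189 (254 left).
Dec has 31 days: +31 → Jan 1, 2190 (223 left).
Jan has 31 days: +31 → Feb 1, 2190 (192 left).
Feb has 28 days: +28 → Mar 1, 2190 (164 left).
Mar has 31 days: +31 → Apr 1, 2190 (133 left).
Apr has 30 days: +30 → May 1, 2190 (103 left).
May has 31 days: +31 → Jun 1, 2190 (72 left).
Jun has 30 days: +30 → Jul 1, 2190 (42 left).
Jul has 31 days: +31 → Aug 1, 2190 (11 left).
+11 → Aug 12, 2190.

August 12, 2190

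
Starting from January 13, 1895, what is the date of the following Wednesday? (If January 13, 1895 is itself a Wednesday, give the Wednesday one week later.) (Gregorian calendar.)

Jan 13, 1895 is a Sunday.
From Sunday to the next Wednesday is 3 days.
Jan 13, 1895 + 3 = Jan 16, 1895.

January 16, 1895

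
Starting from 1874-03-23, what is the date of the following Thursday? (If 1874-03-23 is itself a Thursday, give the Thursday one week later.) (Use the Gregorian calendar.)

March 26, 1874

Mar 23, 1874 is a Monday.
From Monday to the next Thursday is 3 days.
Mar 23, 1874 + 3 = Mar 26, 1874.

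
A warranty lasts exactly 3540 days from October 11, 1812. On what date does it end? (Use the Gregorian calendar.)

June 21, 1822

+365 (one year) → Oct 11, 1813 (3175 left).
+365 (one year) → Oct 11, 1814 (2810 left).
+365 (one year) → Oct 11, 1815 (2445 left).
+366 (one year; includes Feb 29, 1816) → Oct 11, 1816 (2079 left).
+365 (one year) → Oct 11, 1817 (1714 left).
+365 (one year) → Oct 11, 1818 (1349 left).
+365 (one year) → Oct 11, 1819 (984 left).
+366 (one year; includes Feb 29, 1820) → Oct 11, 1820 (618 left).
+365 (one year) → Oct 11, 1821 (253 left).
Oct has 31 days: +21 → Nov 1, 1821 (232 left).
Nov has 30 days: +30 → Dec 1, 1821 (202 left).
Dec has 31 days: +31 → Jan 1, 1822 (171 left).
Jan has 31 days: +31 → Feb 1, 1822 (140 left).
Feb has 28 days: +28 → Mar 1, 1822 (112 left).
Mar has 31 days: +31 → Apr 1, 1822 (81 left).
Apr has 30 days: +30 → May 1, 1822 (51 left).
May has 31 days: +31 → Jun 1, 1822 (20 left).
+20 → Jun 21, 1822.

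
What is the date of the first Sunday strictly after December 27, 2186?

December 31, 2186

Dec 27, 2186 is a Wednesday.
From Wednesday to the next Sunday is 4 days.
Dec 27, 2186 + 4 = Dec 31, 2186.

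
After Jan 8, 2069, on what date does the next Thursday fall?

January 10, 2069

Jan 8, 2069 is a Tuesday.
From Tuesday to the next Thursday is 2 days.
Jan 8, 2069 + 2 = Jan 10, 2069.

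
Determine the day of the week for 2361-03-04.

Doomsday rule: the anchor day for the 2300s is Wednesday. For year 61: 61÷12 = 5 r 1, and 1÷4 = 0, so 5+1+0 = 6.
Wednesday + 6 ≡ Tuesday — that's 2361's doomsday.
In March the doomsday date is Mar 14.
Mar 4 is 10 days before Mar 14; 10 mod 7 = 3, so Tuesday − 3 = Saturday.

Saturday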